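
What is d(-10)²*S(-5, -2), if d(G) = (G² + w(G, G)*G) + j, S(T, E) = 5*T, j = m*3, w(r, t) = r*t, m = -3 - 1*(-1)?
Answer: -20520900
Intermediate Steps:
m = -2 (m = -3 + 1 = -2)
j = -6 (j = -2*3 = -6)
d(G) = -6 + G² + G³ (d(G) = (G² + (G*G)*G) - 6 = (G² + G²*G) - 6 = (G² + G³) - 6 = -6 + G² + G³)
d(-10)²*S(-5, -2) = (-6 + (-10)² + (-10)³)²*(5*(-5)) = (-6 + 100 - 1000)²*(-25) = (-906)²*(-25) = 820836*(-25) = -20520900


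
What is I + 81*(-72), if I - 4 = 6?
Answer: -5822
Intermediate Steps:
I = 10 (I = 4 + 6 = 10)
I + 81*(-72) = 10 + 81*(-72) = 10 - 5832 = -5822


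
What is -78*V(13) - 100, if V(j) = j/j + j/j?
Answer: -256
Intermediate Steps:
V(j) = 2 (V(j) = 1 + 1 = 2)
-78*V(13) - 100 = -78*2 - 100 = -156 - 100 = -256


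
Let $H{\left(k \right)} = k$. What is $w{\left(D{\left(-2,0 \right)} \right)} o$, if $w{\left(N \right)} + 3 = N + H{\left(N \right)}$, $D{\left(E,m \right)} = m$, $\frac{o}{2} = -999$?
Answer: $5994$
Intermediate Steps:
$o = -1998$ ($o = 2 \left(-999\right) = -1998$)
$w{\left(N \right)} = -3 + 2 N$ ($w{\left(N \right)} = -3 + \left(N + N\right) = -3 + 2 N$)
$w{\left(D{\left(-2,0 \right)} \right)} o = \left(-3 + 2 \cdot 0\right) \left(-1998\right) = \left(-3 + 0\right) \left(-1998\right) = \left(-3\right) \left(-1998\right) = 5994$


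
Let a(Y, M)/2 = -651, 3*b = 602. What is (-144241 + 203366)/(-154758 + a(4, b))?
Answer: -11825/31212 ≈ -0.37886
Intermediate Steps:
b = 602/3 (b = (⅓)*602 = 602/3 ≈ 200.67)
a(Y, M) = -1302 (a(Y, M) = 2*(-651) = -1302)
(-144241 + 203366)/(-154758 + a(4, b)) = (-144241 + 203366)/(-154758 - 1302) = 59125/(-156060) = 59125*(-1/156060) = -11825/31212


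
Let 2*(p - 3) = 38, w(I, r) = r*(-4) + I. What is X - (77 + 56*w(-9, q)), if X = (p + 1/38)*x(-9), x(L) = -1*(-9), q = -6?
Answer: -27313/38 ≈ -718.76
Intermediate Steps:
w(I, r) = I - 4*r (w(I, r) = -4*r + I = I - 4*r)
x(L) = 9
p = 22 (p = 3 + (½)*38 = 3 + 19 = 22)
X = 7533/38 (X = (22 + 1/38)*9 = (837/38)*9 = 7533/38 ≈ 198.24)
X - (77 + 56*w(-9, q)) = 7533/38 - (77 + 56*(-9 - 4*(-6))) = 7533/38 - (77 + 56*(-9 + 24)) = 7533/38 - (77 + 56*15) = 7533/38 - (77 + 840) = 7533/38 - 1*917 = 7533/38 - 917 = -27313/38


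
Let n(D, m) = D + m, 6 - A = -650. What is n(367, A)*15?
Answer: 15345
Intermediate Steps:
A = 656 (A = 6 - 1*(-650) = 6 + 650 = 656)
n(367, A)*15 = (367 + 656)*15 = 1023*15 = 15345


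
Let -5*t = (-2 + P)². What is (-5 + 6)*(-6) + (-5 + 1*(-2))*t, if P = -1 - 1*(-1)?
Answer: -⅖ ≈ -0.40000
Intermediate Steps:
P = 0 (P = -1 + 1 = 0)
t = -⅘ (t = -(-2 + 0)²/5 = -⅕*(-2)² = -⅕*4 = -⅘ ≈ -0.80000)
(-5 + 6)*(-6) + (-5 + 1*(-2))*t = (-5 + 6)*(-6) + (-5 + 1*(-2))*(-⅘) = 1*(-6) + (-5 - 2)*(-⅘) = -6 - 7*(-⅘) = -6 + 28/5 = -⅖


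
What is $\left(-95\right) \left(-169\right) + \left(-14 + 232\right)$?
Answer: $16273$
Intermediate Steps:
$\left(-95\right) \left(-169\right) + \left(-14 + 232\right) = 16055 + 218 = 16273$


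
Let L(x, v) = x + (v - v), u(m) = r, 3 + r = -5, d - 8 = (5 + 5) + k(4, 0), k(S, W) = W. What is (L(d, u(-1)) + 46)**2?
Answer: 4096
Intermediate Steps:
d = 18 (d = 8 + ((5 + 5) + 0) = 8 + (10 + 0) = 8 + 10 = 18)
r = -8 (r = -3 - 5 = -8)
u(m) = -8
L(x, v) = x (L(x, v) = x + 0 = x)
(L(d, u(-1)) + 46)**2 = (18 + 46)**2 = 64**2 = 4096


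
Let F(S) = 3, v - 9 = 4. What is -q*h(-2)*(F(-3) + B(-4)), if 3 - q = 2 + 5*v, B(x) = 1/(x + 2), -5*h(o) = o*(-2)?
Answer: -128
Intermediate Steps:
v = 13 (v = 9 + 4 = 13)
h(o) = 2*o/5 (h(o) = -o*(-2)/5 = -(-2)*o/5 = 2*o/5)
B(x) = 1/(2 + x)
q = -64 (q = 3 - (2 + 5*13) = 3 - (2 + 65) = 3 - 1*67 = 3 - 67 = -64)
-q*h(-2)*(F(-3) + B(-4)) = -(-64)*((2/5)*(-2))*(3 + 1/(2 - 4)) = -(-64)*(-4*(3 + 1/(-2))/5) = -(-64)*(-4*(3 - 1/2)/5) = -(-64)*(-4/5*5/2) = -(-64)*(-2) = -1*128 = -128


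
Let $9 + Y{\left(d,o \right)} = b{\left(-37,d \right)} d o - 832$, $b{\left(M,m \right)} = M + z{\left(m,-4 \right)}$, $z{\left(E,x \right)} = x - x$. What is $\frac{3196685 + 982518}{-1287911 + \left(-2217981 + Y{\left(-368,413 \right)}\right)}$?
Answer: $\frac{4179203}{2116675} \approx 1.9744$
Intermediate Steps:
$z{\left(E,x \right)} = 0$
$b{\left(M,m \right)} = M$ ($b{\left(M,m \right)} = M + 0 = M$)
$Y{\left(d,o \right)} = -841 - 37 d o$ ($Y{\left(d,o \right)} = -9 + \left(- 37 d o - 832\right) = -9 - \left(832 + 37 d o\right) = -841 - 37 d o$)
$\frac{3196685 + 982518}{-1287911 + \left(-2217981 + Y{\left(-368,413 \right)}\right)} = \frac{3196685 + 982518}{-1287911 - \left(2218822 - 5623408\right)} = \frac{4179203}{-1287911 + \left(-2217981 + \left(-841 + 5623408\right)\right)} = \frac{4179203}{-1287911 + \left(-2217981 + 5622567\right)} = \frac{4179203}{-1287911 + 3404586} = \frac{4179203}{2116675}$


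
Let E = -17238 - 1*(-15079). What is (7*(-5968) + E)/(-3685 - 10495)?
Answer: 8787/2836 ≈ 3.0984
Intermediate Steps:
E = -2159 (E = -17238 + 15079 = -2159)
(7*(-5968) + E)/(-3685 - 10495) = (7*(-5968) - 2159)/(-3685 - 10495) = (-41776 - 2159)/(-14180) = -43935*(-1/14180) = 8787/2836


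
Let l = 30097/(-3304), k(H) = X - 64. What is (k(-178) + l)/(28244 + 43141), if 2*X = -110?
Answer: -141091/78618680 ≈ -0.0017946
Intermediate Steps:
X = -55 (X = (1/2)*(-110) = -55)
k(H) = -119 (k(H) = -55 - 64 = -119)
l = -30097/3304 (l = 30097*(-1/3304) = -30097/3304 ≈ -9.1093)
(k(-178) + l)/(28244 + 43141) = (-119 - 30097/3304)/(28244 + 43141) = -423273/3304/71385 = -423273/3304*1/71385 = -141091/78618680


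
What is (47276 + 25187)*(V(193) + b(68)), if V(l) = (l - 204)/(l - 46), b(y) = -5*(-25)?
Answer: 1330710532/147 ≈ 9.0524e+6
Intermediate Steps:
b(y) = 125
V(l) = (-204 + l)/(-46 + l)
(47276 + 25187)*(V(193) + b(68)) = (47276 + 25187)*((-204 + 193)/(-46 + 193) + 125) = 72463*(-11/147 + 125) = 72463*(18364/147) = 1330710532/147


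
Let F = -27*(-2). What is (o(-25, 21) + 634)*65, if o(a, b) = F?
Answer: 44720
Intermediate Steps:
F = 54
o(a, b) = 54
(o(-25, 21) + 634)*65 = (54 + 634)*65 = 688*65 = 44720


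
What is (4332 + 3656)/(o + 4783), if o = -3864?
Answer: 7988/919 ≈ 8.6921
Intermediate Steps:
(4332 + 3656)/(o + 4783) = (4332 + 3656)/(-3864 + 4783) = 7988/919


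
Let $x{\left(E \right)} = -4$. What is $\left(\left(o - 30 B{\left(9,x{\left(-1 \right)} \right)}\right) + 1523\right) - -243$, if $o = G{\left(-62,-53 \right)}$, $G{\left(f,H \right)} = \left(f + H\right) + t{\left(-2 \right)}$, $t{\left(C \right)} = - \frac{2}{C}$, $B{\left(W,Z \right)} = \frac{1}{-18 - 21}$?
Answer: $\frac{21486}{13} \approx 1652.8$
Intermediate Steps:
$B{\left(W,Z \right)} = - \frac{1}{39}$ ($B{\left(W,Z \right)} = \frac{1}{-39} = - \frac{1}{39}$)
$G{\left(f,H \right)} = 1 + H + f$ ($G{\left(f,H \right)} = \left(f + H\right) - \frac{2}{-2} = \left(H + f\right) - -1 = \left(H + f\right) + 1 = 1 + H + f$)
$o = -114$ ($o = 1 - 53 - 62 = -114$)
$\left(\left(o - 30 B{\left(9,x{\left(-1 \right)} \right)}\right) + 1523\right) - -243 = \left(\left(-114 - - \frac{10}{13}\right) + 1523\right) - -243 = \left(\left(-114 + \frac{10}{13}\right) + 1523\right) + 243 = \left(- \frac{1472}{13} + 1523\right) + 243 = \frac{18327}{13} + 243 = \frac{21486}{13}$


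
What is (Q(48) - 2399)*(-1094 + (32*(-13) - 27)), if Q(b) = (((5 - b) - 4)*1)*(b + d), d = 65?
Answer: 11850270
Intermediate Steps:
Q(b) = (1 - b)*(65 + b) (Q(b) = (((5 - b) - 4)*1)*(b + 65) = ((1 - b)*1)*(65 + b) = (1 - b)*(65 + b))
(Q(48) - 2399)*(-1094 + (32*(-13) - 27)) = ((65 - 1*48**2 - 64*48) - 2399)*(-1094 + (32*(-13) - 27)) = ((65 - 1*2304 - 3072) - 2399)*(-1094 + (-416 - 27)) = ((65 - 2304 - 3072) - 2399)*(-1094 - 443) = (-5311 - 2399)*(-1537) = -7710*(-1537) = 11850270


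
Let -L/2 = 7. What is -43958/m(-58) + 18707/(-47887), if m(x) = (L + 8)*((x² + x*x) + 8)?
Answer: 674477317/967700496 ≈ 0.69699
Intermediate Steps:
L = -14 (L = -2*7 = -14)
m(x) = -48 - 12*x² (m(x) = (-14 + 8)*((x² + x*x) + 8) = -6*((x² + x²) + 8) = -6*(2*x² + 8) = -6*(8 + 2*x²) = -48 - 12*x²)
-43958/m(-58) + 18707/(-47887) = -43958/(-48 - 12*(-58)²) + 18707/(-47887) = -43958/(-48 - 12*3364) + 18707*(-1/47887) = -43958/(-48 - 40368) - 18707/47887 = -43958/(-40416) - 18707/47887 = -43958*(-1/40416) - 18707/47887 = 21979/20208 - 18707/47887 = 674477317/967700496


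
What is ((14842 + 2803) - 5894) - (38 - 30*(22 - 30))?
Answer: 11473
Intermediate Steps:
((14842 + 2803) - 5894) - (38 - 30*(22 - 30)) = (17645 - 5894) - (38 - 30*(-8)) = 11751 - (38 + 240) = 11751 - 1*278 = 11751 - 278 = 11473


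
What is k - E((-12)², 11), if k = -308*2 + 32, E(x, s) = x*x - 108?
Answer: -21212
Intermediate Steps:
E(x, s) = -108 + x² (E(x, s) = x² - 108 = -108 + x²)
k = -584 (k = -22*28 + 32 = -616 + 32 = -584)
k - E((-12)², 11) = -584 - (-108 + ((-12)²)²) = -584 - (-108 + 144²) = -584 - (-108 + 20736) = -584 - 1*20628 = -584 - 20628 = -21212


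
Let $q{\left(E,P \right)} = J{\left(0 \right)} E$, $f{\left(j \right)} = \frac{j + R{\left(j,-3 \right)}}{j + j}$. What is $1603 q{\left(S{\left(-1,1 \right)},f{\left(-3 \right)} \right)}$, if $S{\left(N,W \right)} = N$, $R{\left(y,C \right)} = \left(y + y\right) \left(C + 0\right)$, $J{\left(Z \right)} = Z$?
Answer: $0$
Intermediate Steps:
$R{\left(y,C \right)} = 2 C y$ ($R{\left(y,C \right)} = 2 y C = 2 C y$)
$f{\left(j \right)} = - \frac{5}{2}$ ($f{\left(j \right)} = \frac{j + 2 \left(-3\right) j}{j + j} = \frac{j - 6 j}{2 j} = - 5 j \frac{1}{2 j} = - \frac{5}{2}$)
$q{\left(E,P \right)} = 0$ ($q{\left(E,P \right)} = 0 E = 0$)
$1603 q{\left(S{\left(-1,1 \right)},f{\left(-3 \right)} \right)} = 1603 \cdot 0 = 0$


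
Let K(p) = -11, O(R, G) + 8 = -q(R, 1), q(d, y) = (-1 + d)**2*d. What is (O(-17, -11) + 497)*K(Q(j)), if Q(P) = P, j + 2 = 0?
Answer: -65967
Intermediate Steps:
j = -2 (j = -2 + 0 = -2)
q(d, y) = d*(-1 + d)**2
O(R, G) = -8 - R*(-1 + R)**2
(O(-17, -11) + 497)*K(Q(j)) = ((-8 - 1*(-17)*(-1 - 17)**2) + 497)*(-11) = ((-8 - 1*(-17)*(-18)**2) + 497)*(-11) = ((-8 - 1*(-17)*324) + 497)*(-11) = ((-8 + 5508) + 497)*(-11) = (5500 + 497)*(-11) = 5997*(-11) = -65967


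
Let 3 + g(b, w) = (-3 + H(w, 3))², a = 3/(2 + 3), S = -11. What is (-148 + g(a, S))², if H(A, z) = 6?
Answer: 20164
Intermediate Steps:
a = ⅗ (a = 3/5 = (⅕)*3 = ⅗ ≈ 0.60000)
g(b, w) = 6 (g(b, w) = -3 + (-3 + 6)² = -3 + 3² = -3 + 9 = 6)
(-148 + g(a, S))² = (-148 + 6)² = (-142)² = 20164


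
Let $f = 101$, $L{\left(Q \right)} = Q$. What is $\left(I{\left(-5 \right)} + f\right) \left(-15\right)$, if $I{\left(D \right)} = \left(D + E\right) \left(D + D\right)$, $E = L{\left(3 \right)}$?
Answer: $-1815$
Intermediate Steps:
$E = 3$
$I{\left(D \right)} = 2 D \left(3 + D\right)$ ($I{\left(D \right)} = \left(D + 3\right) \left(D + D\right) = \left(3 + D\right) 2 D = 2 D \left(3 + D\right)$)
$\left(I{\left(-5 \right)} + f\right) \left(-15\right) = \left(2 \left(-5\right) \left(3 - 5\right) + 101\right) \left(-15\right) = \left(2 \left(-5\right) \left(-2\right) + 101\right) \left(-15\right) = \left(20 + 101\right) \left(-15\right) = 121 \left(-15\right) = -1815$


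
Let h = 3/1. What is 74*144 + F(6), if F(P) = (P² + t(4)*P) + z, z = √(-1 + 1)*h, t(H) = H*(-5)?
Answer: 10572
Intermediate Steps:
t(H) = -5*H
h = 3 (h = 3*1 = 3)
z = 0 (z = √(-1 + 1)*3 = √0*3 = 0*3 = 0)
F(P) = P² - 20*P (F(P) = (P² + (-5*4)*P) + 0 = (P² - 20*P) + 0 = P² - 20*P)
74*144 + F(6) = 74*144 + 6*(-20 + 6) = 10656 + 6*(-14) = 10656 - 84 = 10572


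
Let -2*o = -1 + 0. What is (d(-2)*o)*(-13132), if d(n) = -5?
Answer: 32830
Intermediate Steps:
o = ½ (o = -(-1 + 0)/2 = -½*(-1) = ½ ≈ 0.50000)
(d(-2)*o)*(-13132) = -5*½*(-13132) = -5/2*(-13132) = 32830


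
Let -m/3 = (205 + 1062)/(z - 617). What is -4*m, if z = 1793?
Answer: 181/14 ≈ 12.929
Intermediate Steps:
m = -181/56 (m = -3*(205 + 1062)/(1793 - 617) = -3801/1176 = -3*181/168 = -181/56 ≈ -3.2321)
-4*m = -4*(-181/56) = 181/14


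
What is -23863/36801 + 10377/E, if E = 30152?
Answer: -337633199/1109623752 ≈ -0.30428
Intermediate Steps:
-23863/36801 + 10377/E = -23863/36801 + 10377/30152 = -337633199/1109623752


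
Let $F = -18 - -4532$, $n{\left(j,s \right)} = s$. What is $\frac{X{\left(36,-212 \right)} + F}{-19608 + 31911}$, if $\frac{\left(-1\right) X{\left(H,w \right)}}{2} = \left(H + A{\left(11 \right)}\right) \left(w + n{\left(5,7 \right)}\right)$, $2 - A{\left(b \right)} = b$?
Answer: $\frac{15584}{12303} \approx 1.2667$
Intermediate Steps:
$F = 4514$ ($F = -18 + 4532 = 4514$)
$A{\left(b \right)} = 2 - b$
$X{\left(H,w \right)} = - 2 \left(-9 + H\right) \left(7 + w\right)$ ($X{\left(H,w \right)} = - 2 \left(H + \left(2 - 11\right)\right) \left(w + 7\right) = - 2 \left(H + \left(2 - 11\right)\right) \left(7 + w\right) = - 2 \left(H - 9\right) \left(7 + w\right) = - 2 \left(-9 + H\right) \left(7 + w\right)$)
$\frac{X{\left(36,-212 \right)} + F}{-19608 + 31911} = \frac{\left(126 - 504 + 18 \left(-212\right) - 72 \left(-212\right)\right) + 4514}{-19608 + 31911} = \frac{\left(126 - 504 - 3816 + 15264\right) + 4514}{12303} = \left(11070 + 4514\right) \frac{1}{12303} = 15584 \cdot \frac{1}{12303} = \frac{15584}{12303}$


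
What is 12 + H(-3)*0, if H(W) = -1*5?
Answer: 12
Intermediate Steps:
H(W) = -5
12 + H(-3)*0 = 12 - 5*0 = 12 + 0 = 12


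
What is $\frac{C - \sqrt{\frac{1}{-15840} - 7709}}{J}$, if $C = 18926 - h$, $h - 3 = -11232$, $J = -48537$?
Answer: $- \frac{30155}{48537} + \frac{i \sqrt{13432161710}}{64068840} \approx -0.62128 + 0.0018089 i$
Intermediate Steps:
$h = -11229$ ($h = 3 - 11232 = -11229$)
$C = 30155$ ($C = 18926 - -11229 = 18926 + 11229 = 30155$)
$\frac{C - \sqrt{\frac{1}{-15840} - 7709}}{J} = \frac{30155 - \sqrt{\frac{1}{-15840} - 7709}}{-48537} = \left(30155 - \sqrt{- \frac{1}{15840} - 7709}\right) \left(- \frac{1}{48537}\right) = \left(30155 - \sqrt{- \frac{122110561}{15840}}\right) \left(- \frac{1}{48537}\right) = \left(30155 - \frac{i \sqrt{13432161710}}{1320}\right) \left(- \frac{1}{48537}\right) = - \frac{30155}{48537} + \frac{i \sqrt{13432161710}}{64068840}$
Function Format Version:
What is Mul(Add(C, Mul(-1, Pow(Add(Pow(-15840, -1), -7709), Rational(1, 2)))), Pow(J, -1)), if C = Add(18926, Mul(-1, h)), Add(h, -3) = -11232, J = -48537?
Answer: Add(Rational(-30155, 48537), Mul(Rational(1, 64068840), I, Pow(13432161710, Rational(1, 2)))) ≈ Add(-0.62128, Mul(0.0018089, I))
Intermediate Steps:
h = -11229 (h = Add(3, -11232) = -11229)
C = 30155 (C = Add(18926, Mul(-1, -11229)) = Add(18926, 11229) = 30155)
Mul(Add(C, Mul(-1, Pow(Add(Pow(-15840, -1), -7709), Rational(1, 2)))), Pow(J, -1)) = Mul(Add(30155, Mul(-1, Pow(Add(Pow(-15840, -1), -7709), Rational(1, 2)))), Pow(-48537, -1)) = Mul(Add(30155, Mul(-1, Pow(Add(Rational(-1, 15840), -7709), Rational(1, 2)))), Rational(-1, 48537)) = Mul(Add(30155, Mul(-1, Pow(Rational(-122110561, 15840), Rational(1, 2)))), Rational(-1, 48537)) = Mul(Add(30155, Mul(-1, Mul(Rational(1, 1320), I, Pow(13432161710, Rational(1, 2))))), Rational(-1, 48537)) = Mul(Add(30155, Mul(Rational(-1, 1320), I, Pow(13432161710, Rational(1, 2)))), Rational(-1, 48537)) = Add(Rational(-30155, 48537), Mul(Rational(1, 64068840), I, Pow(13432161710, Rational(1, 2))))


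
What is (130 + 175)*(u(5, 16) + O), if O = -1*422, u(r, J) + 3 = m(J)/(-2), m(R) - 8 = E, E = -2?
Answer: -130540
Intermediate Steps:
m(R) = 6 (m(R) = 8 - 2 = 6)
u(r, J) = -6 (u(r, J) = -3 + 6/(-2) = -3 + 6*(-½) = -3 - 3 = -6)
O = -422
(130 + 175)*(u(5, 16) + O) = (130 + 175)*(-6 - 422) = 305*(-428) = -130540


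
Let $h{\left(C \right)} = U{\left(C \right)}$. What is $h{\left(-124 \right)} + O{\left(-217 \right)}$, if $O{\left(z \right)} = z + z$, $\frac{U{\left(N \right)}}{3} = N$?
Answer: $-806$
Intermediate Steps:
$U{\left(N \right)} = 3 N$
$h{\left(C \right)} = 3 C$
$O{\left(z \right)} = 2 z$
$h{\left(-124 \right)} + O{\left(-217 \right)} = 3 \left(-124\right) + 2 \left(-217\right) = -372 - 434 = -806$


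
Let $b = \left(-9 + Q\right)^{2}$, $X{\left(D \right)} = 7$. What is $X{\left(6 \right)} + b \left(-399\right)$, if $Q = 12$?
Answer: $-3584$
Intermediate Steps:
$b = 9$ ($b = \left(-9 + 12\right)^{2} = 3^{2} = 9$)
$X{\left(6 \right)} + b \left(-399\right) = 7 + 9 \left(-399\right) = 7 - 3591 = -3584$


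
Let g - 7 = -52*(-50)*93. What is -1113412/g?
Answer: -1113412/241807 ≈ -4.6045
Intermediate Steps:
g = 241807 (g = 7 - 52*(-50)*93 = 7 + 2600*93 = 7 + 241800 = 241807)
-1113412/g = -1113412/241807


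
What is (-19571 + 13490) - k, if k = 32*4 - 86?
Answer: -6123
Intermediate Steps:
k = 42 (k = 128 - 86 = 42)
(-19571 + 13490) - k = (-19571 + 13490) - 1*42 = -6081 - 42 = -6123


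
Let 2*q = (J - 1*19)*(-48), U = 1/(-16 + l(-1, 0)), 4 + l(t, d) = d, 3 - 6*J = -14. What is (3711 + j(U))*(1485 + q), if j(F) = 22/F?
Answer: 6126583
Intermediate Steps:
J = 17/6 (J = 1/2 - 1/6*(-14) = 1/2 + 7/3 = 17/6 ≈ 2.8333)
l(t, d) = -4 + d
U = -1/20 (U = 1/(-16 + (-4 + 0)) = 1/(-16 - 4) = 1/(-20) = -1/20 ≈ -0.050000)
q = 388 (q = ((17/6 - 1*19)*(-48))/2 = ((17/6 - 19)*(-48))/2 = (-97/6*(-48))/2 = (1/2)*776 = 388)
(3711 + j(U))*(1485 + q) = (3711 + 22/(-1/20))*(1485 + 388) = (3711 + 22*(-20))*1873 = (3711 - 440)*1873 = 3271*1873 = 6126583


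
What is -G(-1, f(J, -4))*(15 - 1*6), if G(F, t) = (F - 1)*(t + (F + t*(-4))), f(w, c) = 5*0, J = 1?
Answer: -18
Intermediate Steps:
f(w, c) = 0
G(F, t) = (-1 + F)*(F - 3*t) (G(F, t) = (-1 + F)*(t + (F - 4*t)) = (-1 + F)*(F - 3*t))
-G(-1, f(J, -4))*(15 - 1*6) = -((-1)² - 1*(-1) + 3*0 - 3*(-1)*0)*(15 - 1*6) = -(1 + 1 + 0 + 0)*(15 - 6) = -2*9 = -1*18 = -18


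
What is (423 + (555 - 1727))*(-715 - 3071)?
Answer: 2835714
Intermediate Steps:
(423 + (555 - 1727))*(-715 - 3071) = (423 - 1172)*(-3786) = -749*(-3786) = 2835714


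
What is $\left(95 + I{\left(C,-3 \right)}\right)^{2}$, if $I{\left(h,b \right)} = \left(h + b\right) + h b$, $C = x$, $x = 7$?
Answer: $6084$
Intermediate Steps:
$C = 7$
$I{\left(h,b \right)} = b + h + b h$ ($I{\left(h,b \right)} = \left(b + h\right) + b h = b + h + b h$)
$\left(95 + I{\left(C,-3 \right)}\right)^{2} = \left(95 - 17\right)^{2} = 78^{2} = 6084$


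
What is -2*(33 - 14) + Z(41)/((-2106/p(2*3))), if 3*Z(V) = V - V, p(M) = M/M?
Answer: -38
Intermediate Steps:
p(M) = 1
Z(V) = 0 (Z(V) = (V - V)/3 = (1/3)*0 = 0)
-2*(33 - 14) + Z(41)/((-2106/p(2*3))) = -2*(33 - 14) + 0/((-2106/1)) = -2*19 + 0/((-2106*1)) = -38 + 0/(-2106) = -38 + 0*(-1/2106) = -38 + 0 = -38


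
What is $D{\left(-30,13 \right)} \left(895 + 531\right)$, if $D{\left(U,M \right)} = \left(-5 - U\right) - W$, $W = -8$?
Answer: $47058$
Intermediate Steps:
$D{\left(U,M \right)} = 3 - U$ ($D{\left(U,M \right)} = \left(-5 - U\right) - -8 = \left(-5 - U\right) + 8 = 3 - U$)
$D{\left(-30,13 \right)} \left(895 + 531\right) = \left(3 - -30\right) \left(895 + 531\right) = \left(3 + 30\right) 1426 = 33 \cdot 1426 = 47058$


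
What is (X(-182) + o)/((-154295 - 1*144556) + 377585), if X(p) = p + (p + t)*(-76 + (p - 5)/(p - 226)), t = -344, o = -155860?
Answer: -1395685/944808 ≈ -1.4772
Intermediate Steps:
X(p) = p + (-344 + p)*(-76 + (-5 + p)/(-226 + p)) (X(p) = p + (p - 344)*(-76 + (p - 5)/(p - 226)) = p + (-344 + p)*(-76 + (-5 + p)/(-226 + p)))
(X(-182) + o)/((-154295 - 1*144556) + 377585) = ((-5906824 - 74*(-182)² + 42745*(-182))/(-226 - 182) - 155860)/((-154295 - 1*144556) + 377585) = ((-5906824 - 74*33124 - 7779590)/(-408) - 155860)/((-154295 - 144556) + 377585) = (-(-5906824 - 2451176 - 7779590)/408 - 155860)/(-298851 + 377585) = (-1/408*(-16137590) - 155860)/78734 = (474635/12 - 155860)*(1/78734) = -1395685/12*1/78734 = -1395685/944808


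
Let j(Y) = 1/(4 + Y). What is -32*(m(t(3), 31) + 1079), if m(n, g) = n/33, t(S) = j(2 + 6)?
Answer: -3418280/99 ≈ -34528.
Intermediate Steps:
t(S) = 1/12 (t(S) = 1/(4 + (2 + 6)) = 1/(4 + 8) = 1/12)
m(n, g) = n/33 (m(n, g) = n*(1/33) = n/33)
-32*(m(t(3), 31) + 1079) = -32*((1/33)*(1/12) + 1079) = -32*(1/396 + 1079) = -32*427285/396 = -3418280/99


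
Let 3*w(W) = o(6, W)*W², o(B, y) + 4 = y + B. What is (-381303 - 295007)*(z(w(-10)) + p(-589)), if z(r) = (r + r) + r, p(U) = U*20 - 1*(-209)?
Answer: 8366631010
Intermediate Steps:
o(B, y) = -4 + B + y (o(B, y) = -4 + (y + B) = -4 + (B + y) = -4 + B + y)
w(W) = W²*(2 + W)/3 (w(W) = ((-4 + 6 + W)*W²)/3 = ((2 + W)*W²)/3 = (W²*(2 + W))/3 = W²*(2 + W)/3)
p(U) = 209 + 20*U (p(U) = 20*U + 209 = 209 + 20*U)
z(r) = 3*r (z(r) = 2*r + r = 3*r)
(-381303 - 295007)*(z(w(-10)) + p(-589)) = (-381303 - 295007)*(3*((⅓)*(-10)²*(2 - 10)) + (209 + 20*(-589))) = -676310*(3*((⅓)*100*(-8)) + (209 - 11780)) = -676310*(3*(-800/3) - 11571) = -676310*(-800 - 11571) = -676310*(-12371) = 8366631010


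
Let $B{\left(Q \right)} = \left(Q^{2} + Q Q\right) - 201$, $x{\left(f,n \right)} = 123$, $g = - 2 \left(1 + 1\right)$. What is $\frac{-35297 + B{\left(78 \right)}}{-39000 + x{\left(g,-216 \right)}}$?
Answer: $\frac{23330}{38877} \approx 0.6001$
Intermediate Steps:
$g = -4$ ($g = \left(-2\right) 2 = -4$)
$B{\left(Q \right)} = -201 + 2 Q^{2}$ ($B{\left(Q \right)} = \left(Q^{2} + Q^{2}\right) - 201 = 2 Q^{2} - 201 = -201 + 2 Q^{2}$)
$\frac{-35297 + B{\left(78 \right)}}{-39000 + x{\left(g,-216 \right)}} = \frac{-35297 - \left(201 - 2 \cdot 78^{2}\right)}{-39000 + 123} = \frac{-35297 + \left(-201 + 2 \cdot 6084\right)}{-38877} = \left(-35297 + \left(-201 + 12168\right)\right) \left(- \frac{1}{38877}\right) = \left(-35297 + 11967\right) \left(- \frac{1}{38877}\right) = \left(-23330\right) \left(- \frac{1}{38877}\right) = \frac{23330}{38877}$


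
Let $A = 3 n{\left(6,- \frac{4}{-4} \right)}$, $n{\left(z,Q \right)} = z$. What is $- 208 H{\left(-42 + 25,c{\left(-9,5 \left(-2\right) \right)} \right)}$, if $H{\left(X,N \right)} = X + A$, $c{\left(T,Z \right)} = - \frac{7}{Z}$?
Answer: $-208$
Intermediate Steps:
$A = 18$ ($A = 3 \cdot 6 = 18$)
$H{\left(X,N \right)} = 18 + X$ ($H{\left(X,N \right)} = X + 18 = 18 + X$)
$- 208 H{\left(-42 + 25,c{\left(-9,5 \left(-2\right) \right)} \right)} = - 208 \left(18 + \left(-42 + 25\right)\right) = - 208 \left(18 - 17\right) = \left(-208\right) 1 = -208$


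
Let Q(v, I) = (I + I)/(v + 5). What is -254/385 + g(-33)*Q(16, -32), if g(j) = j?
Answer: 38466/385 ≈ 99.912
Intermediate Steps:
Q(v, I) = 2*I/(5 + v) (Q(v, I) = (2*I)/(5 + v) = 2*I/(5 + v))
-254/385 + g(-33)*Q(16, -32) = -254/385 - 66*(-32)/(5 + 16) = -254*1/385 - 66*(-32)/21 = -254/385 - 66*(-32)/21 = -254/385 - 33*(-64/21) = -254/385 + 704/7 = 38466/385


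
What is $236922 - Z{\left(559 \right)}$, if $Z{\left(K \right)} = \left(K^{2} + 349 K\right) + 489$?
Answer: $-271139$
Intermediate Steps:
$Z{\left(K \right)} = 489 + K^{2} + 349 K$
$236922 - Z{\left(559 \right)} = 236922 - \left(489 + 559^{2} + 349 \cdot 559\right) = 236922 - \left(489 + 312481 + 195091\right) = 236922 - 508061 = -271139$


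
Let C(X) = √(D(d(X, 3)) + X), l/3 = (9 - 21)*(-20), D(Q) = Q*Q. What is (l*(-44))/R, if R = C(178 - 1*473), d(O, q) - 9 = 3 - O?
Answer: -5280*√93954/15659 ≈ -103.35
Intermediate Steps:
d(O, q) = 12 - O (d(O, q) = 9 + (3 - O) = 12 - O)
D(Q) = Q²
l = 720 (l = 3*((9 - 21)*(-20)) = 3*(-12*(-20)) = 3*240 = 720)
C(X) = √(X + (12 - X)²) (C(X) = √((12 - X)² + X) = √(X + (12 - X)²))
R = √93954 (R = √((178 - 1*473) + (-12 + (178 - 1*473))²) = √((178 - 473) + (-12 + (178 - 473))²) = √(-295 + (-12 - 295)²) = √(-295 + (-307)²) = √(-295 + 94249) = √93954 ≈ 306.52)
(l*(-44))/R = (720*(-44))/(√93954) = -5280*√93954/15659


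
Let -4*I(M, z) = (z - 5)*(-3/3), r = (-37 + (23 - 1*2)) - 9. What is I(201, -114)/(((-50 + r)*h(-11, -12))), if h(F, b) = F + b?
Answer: -119/6900 ≈ -0.017246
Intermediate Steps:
r = -25 (r = (-37 + (23 - 2)) - 9 = (-37 + 21) - 9 = -16 - 9 = -25)
I(M, z) = -5/4 + z/4 (I(M, z) = -(z - 5)*(-3/3)/4 = -(-5 + z)*(-3*⅓)/4 = -(-5 + z)*(-1)/4 = -(5 - z)/4 = -5/4 + z/4)
I(201, -114)/(((-50 + r)*h(-11, -12))) = (-5/4 + (¼)*(-114))/(((-50 - 25)*(-11 - 12))) = (-5/4 - 57/2)/((-75*(-23))) = -119/4/1725 = -119/4*1/1725 = -119/6900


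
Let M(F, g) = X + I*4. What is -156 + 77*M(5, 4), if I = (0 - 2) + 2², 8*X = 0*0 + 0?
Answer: 460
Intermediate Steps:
X = 0 (X = (0*0 + 0)/8 = (0 + 0)/8 = (⅛)*0 = 0)
I = 2 (I = -2 + 4 = 2)
M(F, g) = 8 (M(F, g) = 0 + 2*4 = 0 + 8 = 8)
-156 + 77*M(5, 4) = -156 + 77*8 = -156 + 616 = 460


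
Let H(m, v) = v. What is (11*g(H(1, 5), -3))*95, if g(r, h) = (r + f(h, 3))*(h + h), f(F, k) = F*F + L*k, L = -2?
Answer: -50160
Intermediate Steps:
f(F, k) = F² - 2*k (f(F, k) = F*F - 2*k = F² - 2*k)
g(r, h) = 2*h*(-6 + r + h²) (g(r, h) = (r + (h² - 2*3))*(h + h) = (r + (h² - 6))*(2*h) = (r + (-6 + h²))*(2*h) = (-6 + r + h²)*(2*h) = 2*h*(-6 + r + h²))
(11*g(H(1, 5), -3))*95 = (11*(2*(-3)*(-6 + 5 + (-3)²)))*95 = (11*(2*(-3)*(-6 + 5 + 9)))*95 = (11*(2*(-3)*8))*95 = (11*(-48))*95 = -528*95 = -50160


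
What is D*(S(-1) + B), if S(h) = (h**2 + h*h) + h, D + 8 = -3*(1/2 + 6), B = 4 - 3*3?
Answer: 110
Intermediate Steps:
B = -5 (B = 4 - 9 = -5)
D = -55/2 (D = -8 - 3*(1/2 + 6) = -8 - 3*13/2 = -8 - 39/2 = -55/2 ≈ -27.500)
S(h) = h + 2*h**2 (S(h) = (h**2 + h**2) + h = 2*h**2 + h = h + 2*h**2)
D*(S(-1) + B) = -55*(-(1 + 2*(-1)) - 5)/2 = -55*(-(1 - 2) - 5)/2 = -55*(-1*(-1) - 5)/2 = -55*(1 - 5)/2 = -55/2*(-4) = 110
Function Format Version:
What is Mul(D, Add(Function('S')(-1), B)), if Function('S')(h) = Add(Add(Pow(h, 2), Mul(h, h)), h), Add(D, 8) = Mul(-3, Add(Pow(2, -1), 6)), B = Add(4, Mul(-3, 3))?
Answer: 110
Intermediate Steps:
B = -5 (B = Add(4, -9) = -5)
D = Rational(-55, 2) (D = Add(-8, Mul(-3, Add(Pow(2, -1), 6))) = Add(-8, Mul(-3, Add(Rational(1, 2), 6))) = Add(-8, Mul(-3, Rational(13, 2))) = Add(-8, Rational(-39, 2)) = Rational(-55, 2) ≈ -27.500)
Function('S')(h) = Add(h, Mul(2, Pow(h, 2))) (Function('S')(h) = Add(Add(Pow(h, 2), Pow(h, 2)), h) = Add(Mul(2, Pow(h, 2)), h) = Add(h, Mul(2, Pow(h, 2))))
Mul(D, Add(Function('S')(-1), B)) = Mul(Rational(-55, 2), Add(Mul(-1, Add(1, Mul(2, -1))), -5)) = Mul(Rational(-55, 2), Add(Mul(-1, Add(1, -2)), -5)) = Mul(Rational(-55, 2), Add(Mul(-1, -1), -5)) = Mul(Rational(-55, 2), Add(1, -5)) = Mul(Rational(-55, 2), -4) = 110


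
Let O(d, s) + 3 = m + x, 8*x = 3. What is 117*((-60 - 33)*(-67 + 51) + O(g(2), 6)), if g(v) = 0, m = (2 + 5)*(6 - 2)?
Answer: 1416519/8 ≈ 1.7707e+5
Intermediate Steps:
m = 28 (m = 7*4 = 28)
x = 3/8 (x = (1/8)*3 = 3/8 ≈ 0.37500)
O(d, s) = 203/8 (O(d, s) = -3 + (28 + 3/8) = -3 + 227/8 = 203/8)
117*((-60 - 33)*(-67 + 51) + O(g(2), 6)) = 117*((-60 - 33)*(-67 + 51) + 203/8) = 117*(-93*(-16) + 203/8) = 117*(1488 + 203/8) = 117*(12107/8) = 1416519/8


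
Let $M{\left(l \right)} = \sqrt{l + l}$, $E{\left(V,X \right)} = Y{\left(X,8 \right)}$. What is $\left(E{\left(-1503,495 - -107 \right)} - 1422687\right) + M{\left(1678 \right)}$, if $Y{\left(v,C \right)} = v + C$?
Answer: $-1422077 + 2 \sqrt{839} \approx -1.422 \cdot 10^{6}$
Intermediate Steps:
$Y{\left(v,C \right)} = C + v$
$E{\left(V,X \right)} = 8 + X$
$M{\left(l \right)} = \sqrt{2} \sqrt{l}$ ($M{\left(l \right)} = \sqrt{2 l} = \sqrt{2} \sqrt{l}$)
$\left(E{\left(-1503,495 - -107 \right)} - 1422687\right) + M{\left(1678 \right)} = \left(\left(8 + \left(495 - -107\right)\right) - 1422687\right) + \sqrt{2} \sqrt{1678} = \left(\left(8 + \left(495 + 107\right)\right) - 1422687\right) + 2 \sqrt{839} = \left(\left(8 + 602\right) - 1422687\right) + 2 \sqrt{839} = \left(610 - 1422687\right) + 2 \sqrt{839} = -1422077 + 2 \sqrt{839}$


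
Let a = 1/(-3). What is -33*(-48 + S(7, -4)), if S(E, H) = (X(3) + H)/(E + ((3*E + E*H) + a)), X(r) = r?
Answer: 1485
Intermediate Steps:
a = -1/3 (a = 1*(-1/3) = -1/3 ≈ -0.33333)
S(E, H) = (3 + H)/(-1/3 + 4*E + E*H) (S(E, H) = (3 + H)/(E + ((3*E + E*H) - 1/3)) = (3 + H)/(E + (-1/3 + 3*E + E*H)) = (3 + H)/(-1/3 + 4*E + E*H))
-33*(-48 + S(7, -4)) = -33*(-48 + 3*(3 - 4)/(-1 + 12*7 + 3*7*(-4))) = -33*(-48 + 3*(-1)/(-1 + 84 - 84)) = -33*(-48 + 3*(-1)/(-1)) = -33*(-48 + 3*(-1)*(-1)) = -33*(-48 + 3) = -33*(-45) = 1485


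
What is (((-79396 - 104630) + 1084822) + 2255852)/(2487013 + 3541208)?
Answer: 1052216/2009407 ≈ 0.52365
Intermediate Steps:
(((-79396 - 104630) + 1084822) + 2255852)/(2487013 + 3541208) = ((-184026 + 1084822) + 2255852)/6028221 = (900796 + 2255852)*(1/6028221) = 3156648*(1/6028221) = 1052216/2009407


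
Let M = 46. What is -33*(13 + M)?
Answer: -1947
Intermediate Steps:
-33*(13 + M) = -33*(13 + 46) = -33*59 = -1947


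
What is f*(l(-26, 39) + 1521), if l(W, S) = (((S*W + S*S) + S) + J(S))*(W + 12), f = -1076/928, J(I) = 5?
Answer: 1665917/232 ≈ 7180.7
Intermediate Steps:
f = -269/232 (f = -1076*1/928 = -269/232 ≈ -1.1595)
l(W, S) = (12 + W)*(5 + S + S² + S*W) (l(W, S) = (((S*W + S*S) + S) + 5)*(W + 12) = (((S*W + S²) + S) + 5)*(12 + W) = (((S² + S*W) + S) + 5)*(12 + W) = ((S + S² + S*W) + 5)*(12 + W) = (5 + S + S² + S*W)*(12 + W) = (12 + W)*(5 + S + S² + S*W))
f*(l(-26, 39) + 1521) = -269*((60 + 5*(-26) + 12*39 + 12*39² + 39*(-26)² - 26*39² + 13*39*(-26)) + 1521)/232 = -269*((60 - 130 + 468 + 12*1521 + 39*676 - 26*1521 - 13182) + 1521)/232 = -269*((60 - 130 + 468 + 18252 + 26364 - 39546 - 13182) + 1521)/232 = -269*(-7714 + 1521)/232 = -269/232*(-6193) = 1665917/232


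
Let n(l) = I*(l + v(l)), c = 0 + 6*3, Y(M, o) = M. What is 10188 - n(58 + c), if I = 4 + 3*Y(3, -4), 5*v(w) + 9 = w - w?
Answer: 46117/5 ≈ 9223.4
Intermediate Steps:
v(w) = -9/5 (v(w) = -9/5 + (w - w)/5 = -9/5 + (⅕)*0 = -9/5 + 0 = -9/5)
c = 18 (c = 0 + 18 = 18)
I = 13 (I = 4 + 3*3 = 4 + 9 = 13)
n(l) = -117/5 + 13*l (n(l) = 13*(l - 9/5) = 13*(-9/5 + l) = -117/5 + 13*l)
10188 - n(58 + c) = 10188 - (-117/5 + 13*(58 + 18)) = 10188 - (-117/5 + 13*76) = 10188 - (-117/5 + 988) = 10188 - 1*4823/5 = 10188 - 4823/5 = 46117/5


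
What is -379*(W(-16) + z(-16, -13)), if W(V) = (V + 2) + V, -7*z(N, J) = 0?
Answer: 11370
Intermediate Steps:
z(N, J) = 0 (z(N, J) = -⅐*0 = 0)
W(V) = 2 + 2*V (W(V) = (2 + V) + V = 2 + 2*V)
-379*(W(-16) + z(-16, -13)) = -379*((2 + 2*(-16)) + 0) = -379*((2 - 32) + 0) = -379*(-30 + 0) = -379*(-30) = 11370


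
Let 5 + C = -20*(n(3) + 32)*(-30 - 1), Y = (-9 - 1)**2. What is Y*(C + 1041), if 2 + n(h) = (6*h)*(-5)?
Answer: -3616400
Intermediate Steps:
n(h) = -2 - 30*h (n(h) = -2 + (6*h)*(-5) = -2 - 30*h)
Y = 100 (Y = (-10)**2 = 100)
C = -37205 (C = -5 - 20*((-2 - 30*3) + 32)*(-30 - 1) = -5 - 20*((-2 - 90) + 32)*(-31) = -5 - 20*(-92 + 32)*(-31) = -5 - (-1200)*(-31) = -5 - 20*1860 = -5 - 37200 = -37205)
Y*(C + 1041) = 100*(-37205 + 1041) = 100*(-36164) = -3616400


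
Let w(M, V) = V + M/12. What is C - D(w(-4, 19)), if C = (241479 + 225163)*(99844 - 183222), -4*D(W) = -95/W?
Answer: -8715319575709/224 ≈ -3.8908e+10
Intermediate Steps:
w(M, V) = V + M/12 (w(M, V) = V + M*(1/12) = V + M/12)
D(W) = 95/(4*W) (D(W) = -(-95)/(4*W) = 95/(4*W))
C = -38907676676 (C = 466642*(-83378) = -38907676676)
C - D(w(-4, 19)) = -38907676676 - 95/(4*(19 + (1/12)*(-4))) = -38907676676 - 95/(4*(19 - ⅓)) = -38907676676 - 95/(4*56/3) = -38907676676 - 95*3/(4*56) = -38907676676 - 1*285/224 = -38907676676 - 285/224 = -8715319575709/224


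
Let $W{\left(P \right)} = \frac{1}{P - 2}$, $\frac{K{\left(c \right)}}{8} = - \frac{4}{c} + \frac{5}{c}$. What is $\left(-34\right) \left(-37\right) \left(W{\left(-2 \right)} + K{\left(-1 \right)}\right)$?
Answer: $- \frac{20757}{2} \approx -10379.0$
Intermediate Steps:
$K{\left(c \right)} = \frac{8}{c}$ ($K{\left(c \right)} = 8 \left(- \frac{4}{c} + \frac{5}{c}\right) = \frac{8}{c}$)
$W{\left(P \right)} = \frac{1}{-2 + P}$
$\left(-34\right) \left(-37\right) \left(W{\left(-2 \right)} + K{\left(-1 \right)}\right) = \left(-34\right) \left(-37\right) \left(\frac{1}{-2 - 2} + \frac{8}{-1}\right) = 1258 \left(\frac{1}{-4} + 8 \left(-1\right)\right) = 1258 \left(- \frac{1}{4} - 8\right) = 1258 \left(- \frac{33}{4}\right) = - \frac{20757}{2}$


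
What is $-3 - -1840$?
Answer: $1837$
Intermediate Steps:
$-3 - -1840 = -3 + 1840 = 1837$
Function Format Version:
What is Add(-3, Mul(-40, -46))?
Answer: 1837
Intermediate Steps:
Add(-3, Mul(-40, -46)) = Add(-3, 1840) = 1837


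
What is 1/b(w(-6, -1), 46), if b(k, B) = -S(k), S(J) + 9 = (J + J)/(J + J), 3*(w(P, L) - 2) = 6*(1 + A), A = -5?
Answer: ⅛ ≈ 0.12500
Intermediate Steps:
w(P, L) = -6 (w(P, L) = 2 + (6*(1 - 5))/3 = 2 + (6*(-4))/3 = 2 + (⅓)*(-24) = 2 - 8 = -6)
S(J) = -8 (S(J) = -9 + (J + J)/(J + J) = -9 + (2*J)/((2*J)) = -9 + (2*J)*(1/(2*J)) = -9 + 1 = -8)
b(k, B) = 8 (b(k, B) = -1*(-8) = 8)
1/b(w(-6, -1), 46) = 1/8 = ⅛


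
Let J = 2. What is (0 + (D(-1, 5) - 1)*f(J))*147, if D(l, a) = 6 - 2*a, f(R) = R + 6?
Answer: -5880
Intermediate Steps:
f(R) = 6 + R
(0 + (D(-1, 5) - 1)*f(J))*147 = (0 + ((6 - 2*5) - 1)*(6 + 2))*147 = (0 + ((6 - 10) - 1)*8)*147 = (0 + (-4 - 1)*8)*147 = (0 - 5*8)*147 = (0 - 40)*147 = -40*147 = -5880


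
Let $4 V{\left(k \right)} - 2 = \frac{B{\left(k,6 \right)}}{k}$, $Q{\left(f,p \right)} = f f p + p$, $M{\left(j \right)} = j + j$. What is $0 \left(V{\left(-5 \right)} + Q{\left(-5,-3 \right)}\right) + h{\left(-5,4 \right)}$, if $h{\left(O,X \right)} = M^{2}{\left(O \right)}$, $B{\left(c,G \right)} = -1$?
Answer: $100$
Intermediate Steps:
$M{\left(j \right)} = 2 j$
$h{\left(O,X \right)} = 4 O^{2}$ ($h{\left(O,X \right)} = \left(2 O\right)^{2} = 4 O^{2}$)
$Q{\left(f,p \right)} = p + p f^{2}$ ($Q{\left(f,p \right)} = f^{2} p + p = p f^{2} + p = p + p f^{2}$)
$V{\left(k \right)} = \frac{1}{2} - \frac{1}{4 k}$ ($V{\left(k \right)} = \frac{1}{2} + \frac{\left(-1\right) \frac{1}{k}}{4} = \frac{1}{2} - \frac{1}{4 k}$)
$0 \left(V{\left(-5 \right)} + Q{\left(-5,-3 \right)}\right) + h{\left(-5,4 \right)} = 0 \left(\frac{-1 + 2 \left(-5\right)}{4 \left(-5\right)} - 3 \left(1 + \left(-5\right)^{2}\right)\right) + 4 \left(-5\right)^{2} = 0 \left(\frac{1}{4} \left(- \frac{1}{5}\right) \left(-1 - 10\right) - 3 \left(1 + 25\right)\right) + 4 \cdot 25 = 0 \left(\frac{1}{4} \left(- \frac{1}{5}\right) \left(-11\right) - 78\right) + 100 = 0 \left(\frac{11}{20} - 78\right) + 100 = 0 \left(- \frac{1549}{20}\right) + 100 = 0 + 100 = 100$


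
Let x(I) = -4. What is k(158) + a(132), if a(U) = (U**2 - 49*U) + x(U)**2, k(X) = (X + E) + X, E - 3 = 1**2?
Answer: 11292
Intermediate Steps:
E = 4 (E = 3 + 1**2 = 3 + 1 = 4)
k(X) = 4 + 2*X (k(X) = (X + 4) + X = (4 + X) + X = 4 + 2*X)
a(U) = 16 + U**2 - 49*U (a(U) = (U**2 - 49*U) + (-4)**2 = (U**2 - 49*U) + 16 = 16 + U**2 - 49*U)
k(158) + a(132) = (4 + 2*158) + (16 + 132**2 - 49*132) = (4 + 316) + (16 + 17424 - 6468) = 320 + 10972 = 11292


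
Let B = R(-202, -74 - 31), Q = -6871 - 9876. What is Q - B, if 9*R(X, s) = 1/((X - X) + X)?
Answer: -30446045/1818 ≈ -16747.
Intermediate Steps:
Q = -16747
R(X, s) = 1/(9*X) (R(X, s) = 1/(9*((X - X) + X)) = 1/(9*(0 + X)) = 1/(9*X))
B = -1/1818 (B = (⅑)/(-202) = (⅑)*(-1/202) = -1/1818 ≈ -0.00055005)
Q - B = -16747 - 1*(-1/1818) = -16747 + 1/1818 = -30446045/1818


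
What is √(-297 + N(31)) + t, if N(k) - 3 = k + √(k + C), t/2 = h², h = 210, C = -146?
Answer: 88200 + √(-263 + I*√115) ≈ 88200.0 + 16.221*I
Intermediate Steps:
t = 88200 (t = 2*210² = 2*44100 = 88200)
N(k) = 3 + k + √(-146 + k) (N(k) = 3 + (k + √(k - 146)) = 3 + (k + √(-146 + k)) = 3 + k + √(-146 + k))
√(-297 + N(31)) + t = √(-297 + (3 + 31 + √(-146 + 31))) + 88200 = √(-297 + (3 + 31 + √(-115))) + 88200 = √(-297 + (3 + 31 + I*√115)) + 88200 = √(-297 + (34 + I*√115)) + 88200 = √(-263 + I*√115) + 88200 = 88200 + √(-263 + I*√115)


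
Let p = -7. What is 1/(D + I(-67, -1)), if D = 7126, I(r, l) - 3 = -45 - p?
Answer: 1/7091 ≈ 0.00014102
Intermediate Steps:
I(r, l) = -35 (I(r, l) = 3 + (-45 - 1*(-7)) = 3 + (-45 + 7) = 3 - 38 = -35)
1/(D + I(-67, -1)) = 1/(7126 - 35) = 1/7091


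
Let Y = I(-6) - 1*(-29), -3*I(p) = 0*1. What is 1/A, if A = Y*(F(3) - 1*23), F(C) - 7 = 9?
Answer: -1/203 ≈ -0.0049261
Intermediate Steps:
F(C) = 16 (F(C) = 7 + 9 = 16)
I(p) = 0 (I(p) = -0 = -⅓*0 = 0)
Y = 29 (Y = 0 - 1*(-29) = 0 + 29 = 29)
A = -203 (A = 29*(16 - 1*23) = 29*(16 - 23) = 29*(-7) = -203)
1/A = 1/(-203) = -1/203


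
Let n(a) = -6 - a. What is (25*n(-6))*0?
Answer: 0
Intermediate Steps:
(25*n(-6))*0 = (25*(-6 - 1*(-6)))*0 = (25*(-6 + 6))*0 = (25*0)*0 = 0*0 = 0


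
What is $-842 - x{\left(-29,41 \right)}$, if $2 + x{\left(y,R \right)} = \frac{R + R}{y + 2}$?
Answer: $- \frac{22598}{27} \approx -836.96$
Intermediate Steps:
$x{\left(y,R \right)} = -2 + \frac{2 R}{2 + y}$ ($x{\left(y,R \right)} = -2 + \frac{R + R}{y + 2} = -2 + \frac{2 R}{2 + y}$)
$-842 - x{\left(-29,41 \right)} = -842 - \frac{2 \left(-2 + 41 - -29\right)}{2 - 29} = -842 - \frac{2 \left(-2 + 41 + 29\right)}{-27} = -842 - 2 \left(- \frac{1}{27}\right) 68 = -842 - - \frac{136}{27} = -842 + \frac{136}{27} = - \frac{22598}{27}$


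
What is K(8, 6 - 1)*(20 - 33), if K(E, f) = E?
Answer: -104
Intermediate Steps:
K(8, 6 - 1)*(20 - 33) = 8*(20 - 33) = 8*(-13) = -104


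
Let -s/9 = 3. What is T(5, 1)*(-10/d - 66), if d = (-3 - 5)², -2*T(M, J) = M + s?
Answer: -23287/32 ≈ -727.72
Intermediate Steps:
s = -27 (s = -9*3 = -27)
T(M, J) = 27/2 - M/2 (T(M, J) = -(M - 27)/2 = -(-27 + M)/2 = 27/2 - M/2)
d = 64 (d = (-8)² = 64)
T(5, 1)*(-10/d - 66) = (27/2 - ½*5)*(-10/64 - 66) = (27/2 - 5/2)*(-10*1/64 - 66) = 11*(-5/32 - 66) = 11*(-2117/32) = -23287/32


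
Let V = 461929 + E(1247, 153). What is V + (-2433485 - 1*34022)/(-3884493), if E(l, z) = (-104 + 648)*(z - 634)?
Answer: 777930458152/3884493 ≈ 2.0027e+5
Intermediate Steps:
E(l, z) = -344896 + 544*z (E(l, z) = 544*(-634 + z) = -344896 + 544*z)
V = 200265 (V = 461929 + (-344896 + 544*153) = 461929 + (-344896 + 83232) = 461929 - 261664 = 200265)
V + (-2433485 - 1*34022)/(-3884493) = 200265 + (-2433485 - 1*34022)/(-3884493) = 200265 + (-2433485 - 34022)*(-1/3884493) = 200265 - 2467507*(-1/3884493) = 200265 + 2467507/3884493 = 777930458152/3884493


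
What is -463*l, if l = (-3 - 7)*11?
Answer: 50930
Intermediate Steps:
l = -110 (l = -10*11 = -110)
-463*l = -463*(-110) = 50930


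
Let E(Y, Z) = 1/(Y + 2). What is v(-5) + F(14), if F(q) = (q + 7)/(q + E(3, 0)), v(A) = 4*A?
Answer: -1315/71 ≈ -18.521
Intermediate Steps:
E(Y, Z) = 1/(2 + Y)
F(q) = (7 + q)/(1/5 + q) (F(q) = (q + 7)/(q + 1/(2 + 3)) = (7 + q)/(q + 1/5) = (7 + q)/(1/5 + q))
v(-5) + F(14) = 4*(-5) + 5*(7 + 14)/(1 + 5*14) = -20 + 5*21/(1 + 70) = -20 + 5*21/71 = -20 + 5*(1/71)*21 = -20 + 105/71 = -1315/71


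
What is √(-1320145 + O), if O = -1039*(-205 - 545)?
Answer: I*√540895 ≈ 735.46*I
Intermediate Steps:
O = 779250 (O = -1039*(-750) = 779250)
√(-1320145 + O) = √(-1320145 + 779250) = √(-540895) = I*√540895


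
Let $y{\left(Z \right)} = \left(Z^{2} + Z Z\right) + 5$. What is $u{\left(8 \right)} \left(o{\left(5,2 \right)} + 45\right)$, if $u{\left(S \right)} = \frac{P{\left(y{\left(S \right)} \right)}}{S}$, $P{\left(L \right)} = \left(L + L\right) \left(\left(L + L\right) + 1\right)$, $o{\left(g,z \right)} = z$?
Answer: $\frac{1669017}{4} \approx 4.1725 \cdot 10^{5}$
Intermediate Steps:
$y{\left(Z \right)} = 5 + 2 Z^{2}$ ($y{\left(Z \right)} = \left(Z^{2} + Z^{2}\right) + 5 = 2 Z^{2} + 5 = 5 + 2 Z^{2}$)
$P{\left(L \right)} = 2 L \left(1 + 2 L\right)$ ($P{\left(L \right)} = 2 L \left(2 L + 1\right) = 2 L \left(1 + 2 L\right)$)
$u{\left(S \right)} = \frac{2 \left(5 + 2 S^{2}\right) \left(11 + 4 S^{2}\right)}{S}$ ($u{\left(S \right)} = \frac{2 \left(5 + 2 S^{2}\right) \left(1 + 2 \left(5 + 2 S^{2}\right)\right)}{S} = \frac{2 \left(5 + 2 S^{2}\right) \left(1 + \left(10 + 4 S^{2}\right)\right)}{S} = \frac{2 \left(5 + 2 S^{2}\right) \left(11 + 4 S^{2}\right)}{S}$)
$u{\left(8 \right)} \left(o{\left(5,2 \right)} + 45\right) = \left(16 \cdot 8^{3} + 84 \cdot 8 + \frac{110}{8}\right) \left(2 + 45\right) = \left(16 \cdot 512 + 672 + 110 \cdot \frac{1}{8}\right) 47 = \left(8192 + 672 + \frac{55}{4}\right) 47 = \frac{35511}{4} \cdot 47 = \frac{1669017}{4}$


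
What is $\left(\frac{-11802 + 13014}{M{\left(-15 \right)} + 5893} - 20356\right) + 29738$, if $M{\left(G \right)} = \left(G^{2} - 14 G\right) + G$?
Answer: $\frac{59229778}{6313} \approx 9382.2$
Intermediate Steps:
$M{\left(G \right)} = G^{2} - 13 G$
$\left(\frac{-11802 + 13014}{M{\left(-15 \right)} + 5893} - 20356\right) + 29738 = \left(\frac{-11802 + 13014}{- 15 \left(-13 - 15\right) + 5893} - 20356\right) + 29738 = \left(\frac{1212}{\left(-15\right) \left(-28\right) + 5893} - 20356\right) + 29738 = \left(\frac{1212}{420 + 5893} - 20356\right) + 29738 = \left(\frac{1212}{6313} - 20356\right) + 29738 = - \frac{128506216}{6313} + 29738 = \frac{59229778}{6313}$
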